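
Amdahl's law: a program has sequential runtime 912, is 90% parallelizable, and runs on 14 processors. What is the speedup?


Amdahl's law: T_p = T × ((1-p) + p/N)
= 912 × ((1-0.9) + 0.9/14)
= 912 × (0.10 + 0.0643)
= 912 × 0.1643
= 149.83
Speedup = 912/149.83
= 6.09×


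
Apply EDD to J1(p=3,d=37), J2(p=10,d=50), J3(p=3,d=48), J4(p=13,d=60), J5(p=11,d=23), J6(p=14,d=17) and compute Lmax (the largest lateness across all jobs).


EDD order: J6 → J5 → J1 → J3 → J2 → J4
Completion and lateness:
  J6: C=14, d=17, L=14-17=-3
  J5: C=25, d=23, L=25-23=2
  J1: C=28, d=37, L=28-37=-9
  J3: C=31, d=48, L=31-48=-17
  J2: C=41, d=50, L=41-50=-9
  J4: C=54, d=60, L=54-60=-6
Lmax = max(-3, 2, -9, -17, -9, -6)
= 2


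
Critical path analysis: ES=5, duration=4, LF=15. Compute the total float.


EF = ES + duration = 5 + 4 = 9
LS = LF - duration = 15 - 4 = 11
Total Float = LF - EF = 15 - 9
(or LS - ES = 11 - 5)
= 6


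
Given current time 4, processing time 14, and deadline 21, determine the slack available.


Slack = due - current_time - processing
= 21 - 4 - 14
= 3


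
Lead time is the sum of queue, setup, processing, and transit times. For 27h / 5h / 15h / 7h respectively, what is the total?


Lead time = queue + setup + processing + transit
= 27 + 5 + 15 + 7
= 54 hours


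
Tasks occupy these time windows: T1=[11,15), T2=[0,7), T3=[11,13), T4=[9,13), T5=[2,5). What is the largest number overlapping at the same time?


Check each time point for overlaps:
  t=11: 3 tasks active (T1, T3, T4)
Max concurrent = 3


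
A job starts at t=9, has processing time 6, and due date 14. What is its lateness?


Completion = 9 + 6 = 15
Lateness = C - d = 15 - 14
= 1


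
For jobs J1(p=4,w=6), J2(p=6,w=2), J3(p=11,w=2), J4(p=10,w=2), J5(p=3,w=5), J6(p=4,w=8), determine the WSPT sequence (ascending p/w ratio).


WSPT (Smith's rule): sort by p/w ascending
  J6: p/w = 4/8 = 0.500
  J5: p/w = 3/5 = 0.600
  J1: p/w = 4/6 = 0.667
  J2: p/w = 6/2 = 3.000
  J4: p/w = 10/2 = 5.000
  J3: p/w = 11/2 = 5.500
Order: J6 → J5 → J1 → J2 → J4 → J3


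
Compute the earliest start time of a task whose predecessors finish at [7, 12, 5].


ES = max of all predecessor completion times
Predecessors: [7, 12, 5]
ES = max(7, 12, 5)
= 12


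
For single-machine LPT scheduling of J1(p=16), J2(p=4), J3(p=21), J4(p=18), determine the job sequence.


LPT: sort by longest processing time first
  J3: p=21
  J4: p=18
  J1: p=16
  J2: p=4
Order: J3 → J4 → J1 → J2


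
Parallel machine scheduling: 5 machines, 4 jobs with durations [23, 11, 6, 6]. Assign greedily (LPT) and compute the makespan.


Jobs (LPT sorted): [23, 11, 6, 6]
Machines: 5
  J=23 → Machine 1 (load: 0+23=23)
  J=11 → Machine 2 (load: 0+11=11)
  J=6 → Machine 3 (load: 0+6=6)
  J=6 → Machine 4 (load: 0+6=6)
Machine loads: [23, 11, 6, 6, 0]
Makespan = max = 23 time units


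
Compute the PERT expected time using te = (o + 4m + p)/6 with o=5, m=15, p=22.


te = (o + 4m + p) / 6
= (5 + 4×15 + 22) / 6
= (5 + 60 + 22) / 6
= 87 / 6
= 14.50


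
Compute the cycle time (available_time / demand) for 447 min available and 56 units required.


Cycle time = available time / demand
= 447 / 56
= 7.98 min/unit


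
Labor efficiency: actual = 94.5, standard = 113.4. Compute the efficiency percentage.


Efficiency = (actual / standard) × 100
= (94.5 / 113.4) × 100
= 83.3%


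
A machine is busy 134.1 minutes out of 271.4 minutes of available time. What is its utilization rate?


Utilization = busy / total × 100
= 134.1 / 271.4 × 100
= 49.4%


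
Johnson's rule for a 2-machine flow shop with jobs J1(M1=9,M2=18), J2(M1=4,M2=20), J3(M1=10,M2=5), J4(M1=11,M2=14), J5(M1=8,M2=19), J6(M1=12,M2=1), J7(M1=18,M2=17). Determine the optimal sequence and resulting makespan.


Johnson's rule:
Group 1 (M1≤M2, sort by M1): ['J2', 'J5', 'J1', 'J4']
Group 2 (M1>M2, sort desc M2): ['J7', 'J3', 'J6']
Sequence: J2 → J5 → J1 → J4 → J7 → J3 → J6
Makespan calculation:
  J2: M1 done=4, M2 done=24
  J5: M1 done=12, M2 done=43
  J1: M1 done=21, M2 done=61
  J4: M1 done=32, M2 done=75
  J7: M1 done=50, M2 done=92
  J3: M1 done=60, M2 done=97
  J6: M1 done=72, M2 done=98
= Sequence: J2 → J5 → J1 → J4 → J7 → J3 → J6, Makespan: 98


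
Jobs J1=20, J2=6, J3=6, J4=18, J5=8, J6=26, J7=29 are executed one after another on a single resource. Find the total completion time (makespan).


Sequential makespan: sum all processing times
= 20 + 6 + 6 + 18 + 8 + 26 + 29
= 113 time units


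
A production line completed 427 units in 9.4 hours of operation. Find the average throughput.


Throughput = units / time
= 427 / 9.4
= 45.4 units/hour


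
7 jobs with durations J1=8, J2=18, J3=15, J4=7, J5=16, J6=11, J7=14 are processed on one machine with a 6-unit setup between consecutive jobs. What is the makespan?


Makespan = Σ processing + (n-1) × setup
= (8 + 18 + 15 + 7 + 16 + 11 + 14) + (7-1)×6
= 89 + 36
= 125 time units


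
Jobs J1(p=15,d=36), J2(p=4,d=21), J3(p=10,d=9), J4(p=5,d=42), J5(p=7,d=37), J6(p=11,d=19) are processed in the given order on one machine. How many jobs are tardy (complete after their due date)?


Completion vs due date:
  J1: C=15, d=36 → on time
  J2: C=19, d=21 → on time
  J3: C=29, d=9 → TARDY
  J4: C=34, d=42 → on time
  J5: C=41, d=37 → TARDY
  J6: C=52, d=19 → TARDY
Tardy jobs: J3, J5, J6
Count = 3


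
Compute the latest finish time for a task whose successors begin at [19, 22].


LF = min of all successor start times
Successors start at: [19, 22]
LF = min(19, 22)
= 19


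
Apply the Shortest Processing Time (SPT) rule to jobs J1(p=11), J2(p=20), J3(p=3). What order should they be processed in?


SPT: sort by shortest processing time
  J3: p=3
  J1: p=11
  J2: p=20
Order: J3 → J1 → J2


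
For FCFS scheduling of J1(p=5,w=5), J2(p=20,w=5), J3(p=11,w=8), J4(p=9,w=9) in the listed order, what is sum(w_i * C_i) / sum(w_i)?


Completion times:
  J1: C=5, w×C=5×5=25
  J2: C=25, w×C=5×25=125
  J3: C=36, w×C=8×36=288
  J4: C=45, w×C=9×45=405
Sum w×C = 843
Sum w = 27
Weighted avg = 843/27
= 31.22


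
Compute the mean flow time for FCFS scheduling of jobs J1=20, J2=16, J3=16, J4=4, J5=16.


Completion times:
  J1: completes at 20
  J2: completes at 36
  J3: completes at 52
  J4: completes at 56
  J5: completes at 72
Sum = 236
Average = 236/5
= 47.20


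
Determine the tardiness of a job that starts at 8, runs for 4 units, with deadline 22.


Completion = start + processing = 8 + 4 = 12
Tardiness = max(0, C - d) = max(0, 12 - 22)
= max(0, -10)
= 0


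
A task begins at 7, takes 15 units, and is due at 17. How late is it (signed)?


Completion = 7 + 15 = 22
Lateness = C - d = 22 - 17
= 5


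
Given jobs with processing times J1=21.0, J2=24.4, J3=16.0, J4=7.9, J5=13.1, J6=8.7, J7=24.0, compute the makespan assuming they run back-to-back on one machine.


Sequential makespan: sum all processing times
= 21.0 + 24.4 + 16.0 + 7.9 + 13.1 + 8.7 + 24.0
= 115.1 time units


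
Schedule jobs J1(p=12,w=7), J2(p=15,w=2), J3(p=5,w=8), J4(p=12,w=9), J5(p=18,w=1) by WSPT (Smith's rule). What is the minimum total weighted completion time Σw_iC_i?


WSPT order (by p/w): J3 → J4 → J1 → J2 → J5
  J3: C=5, w·C=8×5=40
  J4: C=17, w·C=9×17=153
  J1: C=29, w·C=7×29=203
  J2: C=44, w·C=2×44=88
  J5: C=62, w·C=1×62=62
Σ w·C = 546
= 546


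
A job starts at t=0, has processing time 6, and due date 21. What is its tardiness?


Completion = start + processing = 0 + 6 = 6
Tardiness = max(0, C - d) = max(0, 6 - 21)
= max(0, -15)
= 0


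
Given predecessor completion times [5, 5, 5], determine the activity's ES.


ES = max of all predecessor completion times
Predecessors: [5, 5, 5]
ES = max(5, 5, 5)
= 5


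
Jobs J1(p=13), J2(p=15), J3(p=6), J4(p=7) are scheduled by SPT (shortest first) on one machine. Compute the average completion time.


SPT order: J3 → J4 → J1 → J2
Completion times:
  J3: C=6
  J4: C=13
  J1: C=26
  J2: C=41
Sum = 86, n = 4
Mean flow = 86/4
= 21.50


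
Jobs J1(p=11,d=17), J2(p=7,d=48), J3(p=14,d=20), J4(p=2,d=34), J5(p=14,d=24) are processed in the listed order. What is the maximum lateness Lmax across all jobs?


Lateness per job (L = C - d):
  J1: C=11, d=17, L=-6
  J2: C=18, d=48, L=-30
  J3: C=32, d=20, L=12
  J4: C=34, d=34, L=0
  J5: C=48, d=24, L=24
Lmax = max(-6, -30, 12, 0, 24)
= 24


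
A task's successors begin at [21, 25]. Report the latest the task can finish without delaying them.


LF = min of all successor start times
Successors start at: [21, 25]
LF = min(21, 25)
= 21


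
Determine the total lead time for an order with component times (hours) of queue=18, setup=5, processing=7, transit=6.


Lead time = queue + setup + processing + transit
= 18 + 5 + 7 + 6
= 36 hours


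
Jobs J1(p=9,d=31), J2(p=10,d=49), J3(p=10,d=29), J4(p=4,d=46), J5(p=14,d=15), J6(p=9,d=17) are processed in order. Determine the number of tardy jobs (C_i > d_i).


Completion vs due date:
  J1: C=9, d=31 → on time
  J2: C=19, d=49 → on time
  J3: C=29, d=29 → on time
  J4: C=33, d=46 → on time
  J5: C=47, d=15 → TARDY
  J6: C=56, d=17 → TARDY
Tardy jobs: J5, J6
Count = 2


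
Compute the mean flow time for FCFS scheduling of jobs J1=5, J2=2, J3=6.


Completion times:
  J1: completes at 5
  J2: completes at 7
  J3: completes at 13
Sum = 25
Average = 25/3
= 8.33


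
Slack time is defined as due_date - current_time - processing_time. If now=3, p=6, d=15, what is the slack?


Slack = due - current_time - processing
= 15 - 3 - 6
= 6


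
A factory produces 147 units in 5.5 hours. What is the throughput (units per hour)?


Throughput = units / time
= 147 / 5.5
= 26.7 units/hour


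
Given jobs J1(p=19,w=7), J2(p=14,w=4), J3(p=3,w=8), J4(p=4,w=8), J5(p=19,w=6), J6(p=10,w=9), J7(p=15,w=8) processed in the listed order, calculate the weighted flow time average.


Completion times:
  J1: C=19, w×C=7×19=133
  J2: C=33, w×C=4×33=132
  J3: C=36, w×C=8×36=288
  J4: C=40, w×C=8×40=320
  J5: C=59, w×C=6×59=354
  J6: C=69, w×C=9×69=621
  J7: C=84, w×C=8×84=672
Sum w×C = 2520
Sum w = 50
Weighted avg = 2520/50
= 50.40


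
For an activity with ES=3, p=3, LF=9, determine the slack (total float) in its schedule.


EF = ES + duration = 3 + 3 = 6
LS = LF - duration = 9 - 3 = 6
Total Float = LF - EF = 9 - 6
(or LS - ES = 6 - 3)
= 3


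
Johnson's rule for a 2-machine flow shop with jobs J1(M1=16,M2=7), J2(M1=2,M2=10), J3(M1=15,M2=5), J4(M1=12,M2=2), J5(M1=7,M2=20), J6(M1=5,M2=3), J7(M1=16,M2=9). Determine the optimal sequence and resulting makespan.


Johnson's rule:
Group 1 (M1≤M2, sort by M1): ['J2', 'J5']
Group 2 (M1>M2, sort desc M2): ['J7', 'J1', 'J3', 'J6', 'J4']
Sequence: J2 → J5 → J7 → J1 → J3 → J6 → J4
Makespan calculation:
  J2: M1 done=2, M2 done=12
  J5: M1 done=9, M2 done=32
  J7: M1 done=25, M2 done=41
  J1: M1 done=41, M2 done=48
  J3: M1 done=56, M2 done=61
  J6: M1 done=61, M2 done=64
  J4: M1 done=73, M2 done=75
= Sequence: J2 → J5 → J7 → J1 → J3 → J6 → J4, Makespan: 75


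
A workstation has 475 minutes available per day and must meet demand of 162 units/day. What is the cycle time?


Cycle time = available time / demand
= 475 / 162
= 2.93 min/unit


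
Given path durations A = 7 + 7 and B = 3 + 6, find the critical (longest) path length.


Path A: 7 + 7 = 14
Path B: 3 + 6 = 9
Critical path = longest = max(14, 9)
= 14 (Path A)


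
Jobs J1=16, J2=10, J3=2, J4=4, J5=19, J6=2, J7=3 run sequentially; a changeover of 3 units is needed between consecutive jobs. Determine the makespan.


Makespan = Σ processing + (n-1) × setup
= (16 + 10 + 2 + 4 + 19 + 2 + 3) + (7-1)×3
= 56 + 18
= 74 time units


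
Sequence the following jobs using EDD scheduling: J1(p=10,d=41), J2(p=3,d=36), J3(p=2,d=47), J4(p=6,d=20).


EDD: sort by earliest due date
  J4: d=20, p=6
  J2: d=36, p=3
  J1: d=41, p=10
  J3: d=47, p=2
Order: J4 → J2 → J1 → J3


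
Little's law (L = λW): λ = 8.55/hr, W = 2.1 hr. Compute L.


Little's law: L = λ × W
= 8.55 × 2.1
= 17.96


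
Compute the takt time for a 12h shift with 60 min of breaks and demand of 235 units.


Available = 12×60 - 60 = 660 min
Takt time = 660 / 235
= 2.81 min/unit


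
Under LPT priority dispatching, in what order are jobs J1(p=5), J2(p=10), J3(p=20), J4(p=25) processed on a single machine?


LPT: sort by longest processing time first
  J4: p=25
  J3: p=20
  J2: p=10
  J1: p=5
Order: J4 → J3 → J2 → J1


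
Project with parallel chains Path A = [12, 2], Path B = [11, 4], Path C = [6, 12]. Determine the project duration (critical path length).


Path A: 12 + 2 = 14
Path B: 11 + 4 = 15
Path C: 6 + 12 = 18
Critical path = longest = max(14, 15, 18)
= 18 (Path C)


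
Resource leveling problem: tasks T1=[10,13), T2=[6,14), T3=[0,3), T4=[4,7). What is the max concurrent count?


Check each time point for overlaps:
  t=6: 2 tasks active (T2, T4)
Max concurrent = 2


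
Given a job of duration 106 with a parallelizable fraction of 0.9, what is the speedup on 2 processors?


Amdahl's law: T_p = T × ((1-p) + p/N)
= 106 × ((1-0.9) + 0.9/2)
= 106 × (0.10 + 0.4500)
= 106 × 0.5500
= 58.30
Speedup = 106/58.30
= 1.82×


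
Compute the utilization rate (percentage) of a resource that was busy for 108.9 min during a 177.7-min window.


Utilization = busy / total × 100
= 108.9 / 177.7 × 100
= 61.3%


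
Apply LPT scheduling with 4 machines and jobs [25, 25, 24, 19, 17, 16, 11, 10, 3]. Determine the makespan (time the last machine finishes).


Jobs (LPT sorted): [25, 25, 24, 19, 17, 16, 11, 10, 3]
Machines: 4
  J=25 → Machine 1 (load: 0+25=25)
  J=25 → Machine 2 (load: 0+25=25)
  J=24 → Machine 3 (load: 0+24=24)
  J=19 → Machine 4 (load: 0+19=19)
  J=17 → Machine 4 (load: 19+17=36)
  J=16 → Machine 3 (load: 24+16=40)
  J=11 → Machine 1 (load: 25+11=36)
  J=10 → Machine 2 (load: 25+10=35)
  J=3 → Machine 2 (load: 35+3=38)
Machine loads: [36, 38, 40, 36]
Makespan = max = 40 time units


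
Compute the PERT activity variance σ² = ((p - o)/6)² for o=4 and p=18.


σ² = ((p - o) / 6)² = (p - o)² / 36
= (18 - 4)² / 36
= 14² / 36
= 196 / 36
= 5.4444


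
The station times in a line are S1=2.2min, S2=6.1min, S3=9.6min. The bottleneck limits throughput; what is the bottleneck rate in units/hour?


Bottleneck = longest station time
Station times: [2.2, 6.1, 9.6]
Max = 9.6 min
Rate = 60 / 9.6
= 6.25 units/hour (bottleneck: 9.6min)


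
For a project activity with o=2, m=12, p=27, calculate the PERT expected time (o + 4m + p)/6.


te = (o + 4m + p) / 6
= (2 + 4×12 + 27) / 6
= (2 + 48 + 27) / 6
= 77 / 6
= 12.83


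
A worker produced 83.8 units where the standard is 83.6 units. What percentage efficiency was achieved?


Efficiency = (actual / standard) × 100
= (83.8 / 83.6) × 100
= 100.2%


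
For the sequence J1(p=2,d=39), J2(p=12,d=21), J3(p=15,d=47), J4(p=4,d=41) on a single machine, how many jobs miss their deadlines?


Completion vs due date:
  J1: C=2, d=39 → on time
  J2: C=14, d=21 → on time
  J3: C=29, d=47 → on time
  J4: C=33, d=41 → on time
Tardy jobs: none
Count = 0


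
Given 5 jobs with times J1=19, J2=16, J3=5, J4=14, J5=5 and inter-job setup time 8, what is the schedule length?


Makespan = Σ processing + (n-1) × setup
= (19 + 16 + 5 + 14 + 5) + (5-1)×8
= 59 + 32
= 91 time units


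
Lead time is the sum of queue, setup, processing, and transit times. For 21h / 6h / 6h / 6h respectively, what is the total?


Lead time = queue + setup + processing + transit
= 21 + 6 + 6 + 6
= 39 hours


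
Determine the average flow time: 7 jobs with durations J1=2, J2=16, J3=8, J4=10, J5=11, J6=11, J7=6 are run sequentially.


Completion times:
  J1: completes at 2
  J2: completes at 18
  J3: completes at 26
  J4: completes at 36
  J5: completes at 47
  J6: completes at 58
  J7: completes at 64
Sum = 251
Average = 251/7
= 35.86


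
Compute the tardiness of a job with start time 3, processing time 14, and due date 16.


Completion = start + processing = 3 + 14 = 17
Tardiness = max(0, C - d) = max(0, 17 - 16)
= max(0, 1)
= 1


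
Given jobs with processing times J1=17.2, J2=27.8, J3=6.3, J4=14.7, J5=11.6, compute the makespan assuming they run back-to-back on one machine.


Sequential makespan: sum all processing times
= 17.2 + 27.8 + 6.3 + 14.7 + 11.6
= 77.6 time units


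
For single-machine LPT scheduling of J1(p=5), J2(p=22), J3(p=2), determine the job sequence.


LPT: sort by longest processing time first
  J2: p=22
  J1: p=5
  J3: p=2
Order: J2 → J1 → J3


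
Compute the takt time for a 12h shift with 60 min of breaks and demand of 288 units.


Available = 12×60 - 60 = 660 min
Takt time = 660 / 288
= 2.29 min/unit


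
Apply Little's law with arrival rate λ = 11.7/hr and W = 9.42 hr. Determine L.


Little's law: L = λ × W
= 11.7 × 9.42
= 110.21


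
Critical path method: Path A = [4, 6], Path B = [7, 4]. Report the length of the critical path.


Path A: 4 + 6 = 10
Path B: 7 + 4 = 11
Critical path = longest = max(10, 11)
= 11 (Path B)


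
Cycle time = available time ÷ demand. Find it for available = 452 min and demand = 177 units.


Cycle time = available time / demand
= 452 / 177
= 2.55 min/unit


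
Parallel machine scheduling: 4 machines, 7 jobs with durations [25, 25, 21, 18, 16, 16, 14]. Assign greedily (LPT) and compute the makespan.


Jobs (LPT sorted): [25, 25, 21, 18, 16, 16, 14]
Machines: 4
  J=25 → Machine 1 (load: 0+25=25)
  J=25 → Machine 2 (load: 0+25=25)
  J=21 → Machine 3 (load: 0+21=21)
  J=18 → Machine 4 (load: 0+18=18)
  J=16 → Machine 4 (load: 18+16=34)
  J=16 → Machine 3 (load: 21+16=37)
  J=14 → Machine 1 (load: 25+14=39)
Machine loads: [39, 25, 37, 34]
Makespan = max = 39 time units


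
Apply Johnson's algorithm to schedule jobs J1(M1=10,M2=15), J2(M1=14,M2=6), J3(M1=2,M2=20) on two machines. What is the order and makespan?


Johnson's rule:
Group 1 (M1≤M2, sort by M1): ['J3', 'J1']
Group 2 (M1>M2, sort desc M2): ['J2']
Sequence: J3 → J1 → J2
Makespan calculation:
  J3: M1 done=2, M2 done=22
  J1: M1 done=12, M2 done=37
  J2: M1 done=26, M2 done=43
= Sequence: J3 → J1 → J2, Makespan: 43


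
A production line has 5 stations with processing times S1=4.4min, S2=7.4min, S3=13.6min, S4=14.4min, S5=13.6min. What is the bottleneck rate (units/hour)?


Bottleneck = longest station time
Station times: [4.4, 7.4, 13.6, 14.4, 13.6]
Max = 14.4 min
Rate = 60 / 14.4
= 4.17 units/hour (bottleneck: 14.4min)


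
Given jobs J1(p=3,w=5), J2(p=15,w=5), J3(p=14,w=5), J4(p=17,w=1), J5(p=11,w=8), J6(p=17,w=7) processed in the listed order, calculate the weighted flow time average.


Completion times:
  J1: C=3, w×C=5×3=15
  J2: C=18, w×C=5×18=90
  J3: C=32, w×C=5×32=160
  J4: C=49, w×C=1×49=49
  J5: C=60, w×C=8×60=480
  J6: C=77, w×C=7×77=539
Sum w×C = 1333
Sum w = 31
Weighted avg = 1333/31
= 43.00


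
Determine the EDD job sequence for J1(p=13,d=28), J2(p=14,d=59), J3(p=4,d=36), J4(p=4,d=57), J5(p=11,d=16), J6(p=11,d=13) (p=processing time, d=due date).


EDD: sort by earliest due date
  J6: d=13, p=11
  J5: d=16, p=11
  J1: d=28, p=13
  J3: d=36, p=4
  J4: d=57, p=4
  J2: d=59, p=14
Order: J6 → J5 → J1 → J3 → J4 → J2


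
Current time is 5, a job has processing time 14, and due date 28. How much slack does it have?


Slack = due - current_time - processing
= 28 - 5 - 14
= 9


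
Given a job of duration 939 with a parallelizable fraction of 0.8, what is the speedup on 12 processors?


Amdahl's law: T_p = T × ((1-p) + p/N)
= 939 × ((1-0.8) + 0.8/12)
= 939 × (0.20 + 0.0667)
= 939 × 0.2667
= 250.40
Speedup = 939/250.40
= 3.75×


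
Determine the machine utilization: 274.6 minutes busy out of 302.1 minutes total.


Utilization = busy / total × 100
= 274.6 / 302.1 × 100
= 90.9%


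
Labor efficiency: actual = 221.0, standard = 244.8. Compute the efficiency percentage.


Efficiency = (actual / standard) × 100
= (221.0 / 244.8) × 100
= 90.3%


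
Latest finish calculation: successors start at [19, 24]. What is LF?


LF = min of all successor start times
Successors start at: [19, 24]
LF = min(19, 24)
= 19


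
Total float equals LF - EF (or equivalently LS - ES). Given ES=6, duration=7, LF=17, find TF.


EF = ES + duration = 6 + 7 = 13
LS = LF - duration = 17 - 7 = 10
Total Float = LF - EF = 17 - 13
(or LS - ES = 10 - 6)
= 4


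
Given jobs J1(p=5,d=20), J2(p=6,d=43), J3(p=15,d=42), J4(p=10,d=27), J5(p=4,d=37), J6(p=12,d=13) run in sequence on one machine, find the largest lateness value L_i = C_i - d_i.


Lateness per job (L = C - d):
  J1: C=5, d=20, L=-15
  J2: C=11, d=43, L=-32
  J3: C=26, d=42, L=-16
  J4: C=36, d=27, L=9
  J5: C=40, d=37, L=3
  J6: C=52, d=13, L=39
Lmax = max(-15, -32, -16, 9, 3, 39)
= 39


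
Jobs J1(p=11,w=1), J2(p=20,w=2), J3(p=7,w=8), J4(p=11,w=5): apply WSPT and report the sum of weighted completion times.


WSPT order (by p/w): J3 → J4 → J2 → J1
  J3: C=7, w·C=8×7=56
  J4: C=18, w·C=5×18=90
  J2: C=38, w·C=2×38=76
  J1: C=49, w·C=1×49=49
Σ w·C = 271
= 271


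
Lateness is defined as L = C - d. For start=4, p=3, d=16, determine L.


Completion = 4 + 3 = 7
Lateness = C - d = 7 - 16
= -9


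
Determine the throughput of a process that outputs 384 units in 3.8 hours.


Throughput = units / time
= 384 / 3.8
= 101.1 units/hour


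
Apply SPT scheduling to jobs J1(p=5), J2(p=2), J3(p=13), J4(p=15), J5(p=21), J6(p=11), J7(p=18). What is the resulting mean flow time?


SPT order: J2 → J1 → J6 → J3 → J4 → J7 → J5
Completion times:
  J2: C=2
  J1: C=7
  J6: C=18
  J3: C=31
  J4: C=46
  J7: C=64
  J5: C=85
Sum = 253, n = 7
Mean flow = 253/7
= 36.14


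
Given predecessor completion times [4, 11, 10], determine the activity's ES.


ES = max of all predecessor completion times
Predecessors: [4, 11, 10]
ES = max(4, 11, 10)
= 11


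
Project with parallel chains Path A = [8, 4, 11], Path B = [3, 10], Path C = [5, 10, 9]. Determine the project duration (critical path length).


Path A: 8 + 4 + 11 = 23
Path B: 3 + 10 = 13
Path C: 5 + 10 + 9 = 24
Critical path = longest = max(23, 13, 24)
= 24 (Path C)


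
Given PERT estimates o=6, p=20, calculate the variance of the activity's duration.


σ² = ((p - o) / 6)² = (p - o)² / 36
= (20 - 6)² / 36
= 14² / 36
= 196 / 36
= 5.4444


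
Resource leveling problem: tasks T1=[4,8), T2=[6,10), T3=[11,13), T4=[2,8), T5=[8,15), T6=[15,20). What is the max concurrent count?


Check each time point for overlaps:
  t=6: 3 tasks active (T1, T2, T4)
Max concurrent = 3


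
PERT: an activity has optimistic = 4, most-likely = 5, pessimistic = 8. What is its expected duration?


te = (o + 4m + p) / 6
= (4 + 4×5 + 8) / 6
= (4 + 20 + 8) / 6
= 32 / 6
= 5.33


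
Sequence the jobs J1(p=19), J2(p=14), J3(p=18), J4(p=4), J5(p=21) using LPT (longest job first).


LPT: sort by longest processing time first
  J5: p=21
  J1: p=19
  J3: p=18
  J2: p=14
  J4: p=4
Order: J5 → J1 → J3 → J2 → J4


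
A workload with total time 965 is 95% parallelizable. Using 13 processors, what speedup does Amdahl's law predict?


Amdahl's law: T_p = T × ((1-p) + p/N)
= 965 × ((1-0.95) + 0.95/13)
= 965 × (0.05 + 0.0731)
= 965 × 0.1231
= 118.77
Speedup = 965/118.77
= 8.12×


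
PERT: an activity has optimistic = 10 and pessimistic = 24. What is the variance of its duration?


σ² = ((p - o) / 6)² = (p - o)² / 36
= (24 - 10)² / 36
= 14² / 36
= 196 / 36
= 5.4444


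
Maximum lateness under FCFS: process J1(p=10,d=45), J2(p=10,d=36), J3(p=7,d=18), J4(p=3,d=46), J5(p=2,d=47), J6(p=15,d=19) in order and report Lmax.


Lateness per job (L = C - d):
  J1: C=10, d=45, L=-35
  J2: C=20, d=36, L=-16
  J3: C=27, d=18, L=9
  J4: C=30, d=46, L=-16
  J5: C=32, d=47, L=-15
  J6: C=47, d=19, L=28
Lmax = max(-35, -16, 9, -16, -15, 28)
= 28


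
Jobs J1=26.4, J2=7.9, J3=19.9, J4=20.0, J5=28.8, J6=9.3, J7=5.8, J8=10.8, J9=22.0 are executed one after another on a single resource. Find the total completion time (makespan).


Sequential makespan: sum all processing times
= 26.4 + 7.9 + 19.9 + 20.0 + 28.8 + 9.3 + 5.8 + 10.8 + 22.0
= 150.9 time units


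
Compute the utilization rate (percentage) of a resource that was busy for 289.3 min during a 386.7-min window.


Utilization = busy / total × 100
= 289.3 / 386.7 × 100
= 74.8%


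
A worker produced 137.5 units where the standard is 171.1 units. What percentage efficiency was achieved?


Efficiency = (actual / standard) × 100
= (137.5 / 171.1) × 100
= 80.4%


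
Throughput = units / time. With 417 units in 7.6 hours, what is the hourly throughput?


Throughput = units / time
= 417 / 7.6
= 54.9 units/hour


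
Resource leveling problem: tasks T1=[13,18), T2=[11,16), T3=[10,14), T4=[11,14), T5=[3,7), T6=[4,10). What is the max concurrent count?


Check each time point for overlaps:
  t=13: 4 tasks active (T1, T2, T3, T4)
Max concurrent = 4


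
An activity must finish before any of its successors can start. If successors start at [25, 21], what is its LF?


LF = min of all successor start times
Successors start at: [25, 21]
LF = min(25, 21)
= 21


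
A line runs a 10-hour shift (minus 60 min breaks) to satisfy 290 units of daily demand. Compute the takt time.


Available = 10×60 - 60 = 540 min
Takt time = 540 / 290
= 1.86 min/unit


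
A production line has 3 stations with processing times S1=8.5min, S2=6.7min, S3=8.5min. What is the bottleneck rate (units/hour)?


Bottleneck = longest station time
Station times: [8.5, 6.7, 8.5]
Max = 8.5 min
Rate = 60 / 8.5
= 7.06 units/hour (bottleneck: 8.5min)


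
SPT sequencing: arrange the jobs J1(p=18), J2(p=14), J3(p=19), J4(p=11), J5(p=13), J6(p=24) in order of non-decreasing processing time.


SPT: sort by shortest processing time
  J4: p=11
  J5: p=13
  J2: p=14
  J1: p=18
  J3: p=19
  J6: p=24
Order: J4 → J5 → J2 → J1 → J3 → J6


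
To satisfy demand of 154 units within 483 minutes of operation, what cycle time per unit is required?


Cycle time = available time / demand
= 483 / 154
= 3.14 min/unit


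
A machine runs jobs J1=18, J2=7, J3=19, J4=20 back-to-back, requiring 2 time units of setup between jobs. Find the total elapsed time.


Makespan = Σ processing + (n-1) × setup
= (18 + 7 + 19 + 20) + (4-1)×2
= 64 + 6
= 70 time units


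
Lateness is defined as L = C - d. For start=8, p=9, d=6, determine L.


Completion = 8 + 9 = 17
Lateness = C - d = 17 - 6
= 11


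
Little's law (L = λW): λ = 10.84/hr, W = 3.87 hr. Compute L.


Little's law: L = λ × W
= 10.84 × 3.87
= 41.95


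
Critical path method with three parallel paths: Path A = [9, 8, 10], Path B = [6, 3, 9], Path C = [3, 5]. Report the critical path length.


Path A: 9 + 8 + 10 = 27
Path B: 6 + 3 + 9 = 18
Path C: 3 + 5 = 8
Critical path = longest = max(27, 18, 8)
= 27 (Path A)


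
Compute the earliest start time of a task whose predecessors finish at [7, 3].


ES = max of all predecessor completion times
Predecessors: [7, 3]
ES = max(7, 3)
= 7


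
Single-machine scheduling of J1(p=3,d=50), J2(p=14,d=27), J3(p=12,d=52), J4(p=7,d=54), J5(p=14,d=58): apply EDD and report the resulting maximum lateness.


EDD order: J2 → J1 → J3 → J4 → J5
Completion and lateness:
  J2: C=14, d=27, L=14-27=-13
  J1: C=17, d=50, L=17-50=-33
  J3: C=29, d=52, L=29-52=-23
  J4: C=36, d=54, L=36-54=-18
  J5: C=50, d=58, L=50-58=-8
Lmax = max(-13, -33, -23, -18, -8)
= -8


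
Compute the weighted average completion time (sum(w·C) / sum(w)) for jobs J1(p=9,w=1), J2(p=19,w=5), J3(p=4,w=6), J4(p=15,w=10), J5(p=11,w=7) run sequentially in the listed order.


Completion times:
  J1: C=9, w×C=1×9=9
  J2: C=28, w×C=5×28=140
  J3: C=32, w×C=6×32=192
  J4: C=47, w×C=10×47=470
  J5: C=58, w×C=7×58=406
Sum w×C = 1217
Sum w = 29
Weighted avg = 1217/29
= 41.97


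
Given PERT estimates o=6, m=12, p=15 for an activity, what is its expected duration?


te = (o + 4m + p) / 6
= (6 + 4×12 + 15) / 6
= (6 + 48 + 15) / 6
= 69 / 6
= 11.50


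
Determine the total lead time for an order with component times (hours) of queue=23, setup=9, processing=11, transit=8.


Lead time = queue + setup + processing + transit
= 23 + 9 + 11 + 8
= 51 hours


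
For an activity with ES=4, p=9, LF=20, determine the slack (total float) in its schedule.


EF = ES + duration = 4 + 9 = 13
LS = LF - duration = 20 - 9 = 11
Total Float = LF - EF = 20 - 13
(or LS - ES = 11 - 4)
= 7


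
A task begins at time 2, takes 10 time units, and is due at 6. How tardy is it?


Completion = start + processing = 2 + 10 = 12
Tardiness = max(0, C - d) = max(0, 12 - 6)
= max(0, 6)
= 6


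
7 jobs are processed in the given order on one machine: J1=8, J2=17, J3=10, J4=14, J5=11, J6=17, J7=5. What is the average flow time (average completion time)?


Completion times:
  J1: completes at 8
  J2: completes at 25
  J3: completes at 35
  J4: completes at 49
  J5: completes at 60
  J6: completes at 77
  J7: completes at 82
Sum = 336
Average = 336/7
= 48.00


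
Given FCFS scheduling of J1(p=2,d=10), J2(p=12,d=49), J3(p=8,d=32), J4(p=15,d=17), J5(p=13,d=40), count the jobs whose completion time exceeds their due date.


Completion vs due date:
  J1: C=2, d=10 → on time
  J2: C=14, d=49 → on time
  J3: C=22, d=32 → on time
  J4: C=37, d=17 → TARDY
  J5: C=50, d=40 → TARDY
Tardy jobs: J4, J5
Count = 2


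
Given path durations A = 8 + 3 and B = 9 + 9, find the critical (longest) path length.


Path A: 8 + 3 = 11
Path B: 9 + 9 = 18
Critical path = longest = max(11, 18)
= 18 (Path B)


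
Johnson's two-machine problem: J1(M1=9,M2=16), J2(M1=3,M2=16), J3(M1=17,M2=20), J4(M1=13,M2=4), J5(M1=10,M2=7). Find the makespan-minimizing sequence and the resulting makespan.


Johnson's rule:
Group 1 (M1≤M2, sort by M1): ['J2', 'J1', 'J3']
Group 2 (M1>M2, sort desc M2): ['J5', 'J4']
Sequence: J2 → J1 → J3 → J5 → J4
Makespan calculation:
  J2: M1 done=3, M2 done=19
  J1: M1 done=12, M2 done=35
  J3: M1 done=29, M2 done=55
  J5: M1 done=39, M2 done=62
  J4: M1 done=52, M2 done=66
= Sequence: J2 → J1 → J3 → J5 → J4, Makespan: 66


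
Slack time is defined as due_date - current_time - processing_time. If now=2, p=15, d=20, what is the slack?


Slack = due - current_time - processing
= 20 - 2 - 15
= 3


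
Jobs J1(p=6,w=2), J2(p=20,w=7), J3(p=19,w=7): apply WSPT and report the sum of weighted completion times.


WSPT order (by p/w): J3 → J2 → J1
  J3: C=19, w·C=7×19=133
  J2: C=39, w·C=7×39=273
  J1: C=45, w·C=2×45=90
Σ w·C = 496
= 496


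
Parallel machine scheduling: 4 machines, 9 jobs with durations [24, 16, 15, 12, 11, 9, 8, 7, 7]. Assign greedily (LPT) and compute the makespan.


Jobs (LPT sorted): [24, 16, 15, 12, 11, 9, 8, 7, 7]
Machines: 4
  J=24 → Machine 1 (load: 0+24=24)
  J=16 → Machine 2 (load: 0+16=16)
  J=15 → Machine 3 (load: 0+15=15)
  J=12 → Machine 4 (load: 0+12=12)
  J=11 → Machine 4 (load: 12+11=23)
  J=9 → Machine 3 (load: 15+9=24)
  J=8 → Machine 2 (load: 16+8=24)
  J=7 → Machine 4 (load: 23+7=30)
  J=7 → Machine 1 (load: 24+7=31)
Machine loads: [31, 24, 24, 30]
Makespan = max = 31 time units


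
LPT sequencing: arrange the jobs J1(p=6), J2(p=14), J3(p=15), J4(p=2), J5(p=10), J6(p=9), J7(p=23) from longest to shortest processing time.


LPT: sort by longest processing time first
  J7: p=23
  J3: p=15
  J2: p=14
  J5: p=10
  J6: p=9
  J1: p=6
  J4: p=2
Order: J7 → J3 → J2 → J5 → J6 → J1 → J4


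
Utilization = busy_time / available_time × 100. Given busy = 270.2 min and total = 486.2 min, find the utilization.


Utilization = busy / total × 100
= 270.2 / 486.2 × 100
= 55.6%


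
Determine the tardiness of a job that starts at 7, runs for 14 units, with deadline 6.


Completion = start + processing = 7 + 14 = 21
Tardiness = max(0, C - d) = max(0, 21 - 6)
= max(0, 15)
= 15


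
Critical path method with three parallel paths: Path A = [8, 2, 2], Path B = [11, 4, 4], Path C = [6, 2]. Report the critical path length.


Path A: 8 + 2 + 2 = 12
Path B: 11 + 4 + 4 = 19
Path C: 6 + 2 = 8
Critical path = longest = max(12, 19, 8)
= 19 (Path B)


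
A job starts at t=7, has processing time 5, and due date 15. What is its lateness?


Completion = 7 + 5 = 12
Lateness = C - d = 12 - 15
= -3


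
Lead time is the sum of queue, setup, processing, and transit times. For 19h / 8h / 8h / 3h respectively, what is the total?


Lead time = queue + setup + processing + transit
= 19 + 8 + 8 + 3
= 38 hours


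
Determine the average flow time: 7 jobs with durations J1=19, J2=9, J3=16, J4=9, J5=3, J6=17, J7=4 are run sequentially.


Completion times:
  J1: completes at 19
  J2: completes at 28
  J3: completes at 44
  J4: completes at 53
  J5: completes at 56
  J6: completes at 73
  J7: completes at 77
Sum = 350
Average = 350/7
= 50.00


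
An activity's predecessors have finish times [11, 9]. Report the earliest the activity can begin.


ES = max of all predecessor completion times
Predecessors: [11, 9]
ES = max(11, 9)
= 11


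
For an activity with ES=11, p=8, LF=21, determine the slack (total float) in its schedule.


EF = ES + duration = 11 + 8 = 19
LS = LF - duration = 21 - 8 = 13
Total Float = LF - EF = 21 - 19
(or LS - ES = 13 - 11)
= 2


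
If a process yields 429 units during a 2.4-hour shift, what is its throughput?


Throughput = units / time
= 429 / 2.4
= 178.8 units/hour


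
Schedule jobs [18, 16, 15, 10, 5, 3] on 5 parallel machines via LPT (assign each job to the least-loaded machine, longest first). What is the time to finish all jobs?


Jobs (LPT sorted): [18, 16, 15, 10, 5, 3]
Machines: 5
  J=18 → Machine 1 (load: 0+18=18)
  J=16 → Machine 2 (load: 0+16=16)
  J=15 → Machine 3 (load: 0+15=15)
  J=10 → Machine 4 (load: 0+10=10)
  J=5 → Machine 5 (load: 0+5=5)
  J=3 → Machine 5 (load: 5+3=8)
Machine loads: [18, 16, 15, 10, 8]
Makespan = max = 18 time units


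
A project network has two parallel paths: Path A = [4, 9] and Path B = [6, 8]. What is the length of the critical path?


Path A: 4 + 9 = 13
Path B: 6 + 8 = 14
Critical path = longest = max(13, 14)
= 14 (Path B)


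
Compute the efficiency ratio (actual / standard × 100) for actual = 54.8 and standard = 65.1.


Efficiency = (actual / standard) × 100
= (54.8 / 65.1) × 100
= 84.2%


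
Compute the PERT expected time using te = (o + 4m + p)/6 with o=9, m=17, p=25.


te = (o + 4m + p) / 6
= (9 + 4×17 + 25) / 6
= (9 + 68 + 25) / 6
= 102 / 6
= 17.00


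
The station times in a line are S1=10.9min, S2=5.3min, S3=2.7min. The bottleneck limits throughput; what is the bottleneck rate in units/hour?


Bottleneck = longest station time
Station times: [10.9, 5.3, 2.7]
Max = 10.9 min
Rate = 60 / 10.9
= 5.50 units/hour (bottleneck: 10.9min)


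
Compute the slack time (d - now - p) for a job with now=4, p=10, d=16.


Slack = due - current_time - processing
= 16 - 4 - 10
= 2


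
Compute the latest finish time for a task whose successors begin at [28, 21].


LF = min of all successor start times
Successors start at: [28, 21]
LF = min(28, 21)
= 21


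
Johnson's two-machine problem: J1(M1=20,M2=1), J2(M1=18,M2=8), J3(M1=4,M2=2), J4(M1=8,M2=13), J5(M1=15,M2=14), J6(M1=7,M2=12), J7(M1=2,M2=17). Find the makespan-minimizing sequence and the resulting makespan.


Johnson's rule:
Group 1 (M1≤M2, sort by M1): ['J7', 'J6', 'J4']
Group 2 (M1>M2, sort desc M2): ['J5', 'J2', 'J3', 'J1']
Sequence: J7 → J6 → J4 → J5 → J2 → J3 → J1
Makespan calculation:
  J7: M1 done=2, M2 done=19
  J6: M1 done=9, M2 done=31
  J4: M1 done=17, M2 done=44
  J5: M1 done=32, M2 done=58
  J2: M1 done=50, M2 done=66
  J3: M1 done=54, M2 done=68
  J1: M1 done=74, M2 done=75
= Sequence: J7 → J6 → J4 → J5 → J2 → J3 → J1, Makespan: 75


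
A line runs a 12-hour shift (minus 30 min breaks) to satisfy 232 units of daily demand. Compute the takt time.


Available = 12×60 - 30 = 690 min
Takt time = 690 / 232
= 2.97 min/unit


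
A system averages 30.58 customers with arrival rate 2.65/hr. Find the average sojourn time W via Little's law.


Little's law: L = λW → W = L / λ
= 30.58 / 2.65
= 11.54 hours


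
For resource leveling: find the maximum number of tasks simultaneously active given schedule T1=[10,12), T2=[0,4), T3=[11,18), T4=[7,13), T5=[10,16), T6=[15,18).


Check each time point for overlaps:
  t=11: 4 tasks active (T1, T3, T4, T5)
Max concurrent = 4


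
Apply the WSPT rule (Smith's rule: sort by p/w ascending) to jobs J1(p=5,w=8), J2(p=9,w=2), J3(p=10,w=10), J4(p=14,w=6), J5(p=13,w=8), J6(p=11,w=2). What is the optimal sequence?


WSPT (Smith's rule): sort by p/w ascending
  J1: p/w = 5/8 = 0.625
  J3: p/w = 10/10 = 1.000
  J5: p/w = 13/8 = 1.625
  J4: p/w = 14/6 = 2.333
  J2: p/w = 9/2 = 4.500
  J6: p/w = 11/2 = 5.500
Order: J1 → J3 → J5 → J4 → J2 → J6


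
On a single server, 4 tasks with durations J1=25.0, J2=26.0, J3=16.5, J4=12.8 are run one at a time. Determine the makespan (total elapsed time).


Sequential makespan: sum all processing times
= 25.0 + 26.0 + 16.5 + 12.8
= 80.3 time units


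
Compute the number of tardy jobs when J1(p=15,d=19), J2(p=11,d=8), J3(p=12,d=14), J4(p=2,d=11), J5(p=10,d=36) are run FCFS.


Completion vs due date:
  J1: C=15, d=19 → on time
  J2: C=26, d=8 → TARDY
  J3: C=38, d=14 → TARDY
  J4: C=40, d=11 → TARDY
  J5: C=50, d=36 → TARDY
Tardy jobs: J2, J3, J4, J5
Count = 4


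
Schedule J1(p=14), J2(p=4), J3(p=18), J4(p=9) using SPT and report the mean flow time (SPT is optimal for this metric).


SPT order: J2 → J4 → J1 → J3
Completion times:
  J2: C=4
  J4: C=13
  J1: C=27
  J3: C=45
Sum = 89, n = 4
Mean flow = 89/4
= 22.25


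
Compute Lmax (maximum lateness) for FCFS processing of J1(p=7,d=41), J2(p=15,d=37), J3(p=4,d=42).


Lateness per job (L = C - d):
  J1: C=7, d=41, L=-34
  J2: C=22, d=37, L=-15
  J3: C=26, d=42, L=-16
Lmax = max(-34, -15, -16)
= -15


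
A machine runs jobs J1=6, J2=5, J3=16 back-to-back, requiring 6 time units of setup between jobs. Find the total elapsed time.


Makespan = Σ processing + (n-1) × setup
= (6 + 5 + 16) + (3-1)×6
= 27 + 12
= 39 time units


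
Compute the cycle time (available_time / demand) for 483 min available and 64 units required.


Cycle time = available time / demand
= 483 / 64
= 7.55 min/unit


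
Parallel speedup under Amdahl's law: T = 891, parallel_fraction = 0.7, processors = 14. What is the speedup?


Amdahl's law: T_p = T × ((1-p) + p/N)
= 891 × ((1-0.7) + 0.7/14)
= 891 × (0.30 + 0.0500)
= 891 × 0.3500
= 311.85
Speedup = 891/311.85
= 2.86×


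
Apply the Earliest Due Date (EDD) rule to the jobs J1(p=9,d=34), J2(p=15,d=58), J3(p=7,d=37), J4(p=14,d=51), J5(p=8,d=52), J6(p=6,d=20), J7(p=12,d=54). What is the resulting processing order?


EDD: sort by earliest due date
  J6: d=20, p=6
  J1: d=34, p=9
  J3: d=37, p=7
  J4: d=51, p=14
  J5: d=52, p=8
  J7: d=54, p=12
  J2: d=58, p=15
Order: J6 → J1 → J3 → J4 → J5 → J7 → J2


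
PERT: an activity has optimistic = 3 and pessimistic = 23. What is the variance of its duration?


σ² = ((p - o) / 6)² = (p - o)² / 36
= (23 - 3)² / 36
= 20² / 36
= 400 / 36
= 11.1111


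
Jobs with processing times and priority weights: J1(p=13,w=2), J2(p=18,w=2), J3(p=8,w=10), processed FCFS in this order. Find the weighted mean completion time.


Completion times:
  J1: C=13, w×C=2×13=26
  J2: C=31, w×C=2×31=62
  J3: C=39, w×C=10×39=390
Sum w×C = 478
Sum w = 14
Weighted avg = 478/14
= 34.14
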